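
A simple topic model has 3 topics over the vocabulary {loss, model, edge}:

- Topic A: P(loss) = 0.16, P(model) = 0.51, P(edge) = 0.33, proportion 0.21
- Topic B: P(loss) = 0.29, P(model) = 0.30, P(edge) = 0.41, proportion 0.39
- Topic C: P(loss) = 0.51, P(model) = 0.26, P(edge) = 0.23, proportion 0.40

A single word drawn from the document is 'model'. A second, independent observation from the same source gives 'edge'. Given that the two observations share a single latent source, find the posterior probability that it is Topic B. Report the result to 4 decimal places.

0.4473

P(component k | x) = π_k·f_k(x) / marginal(x), where marginal(x) = Σ_j π_j·f_j(x).
Since both observations come from the same component, the likelihood for component k is f_k(x₁)·f_k(x₂).
  p_A = [P(model | comp) = 0.51] × [0.33] = 0.1683
  p_B = [P(model | comp) = 0.30] × [0.41] = 0.123
  p_C = [P(model | comp) = 0.26] × [0.23] = 0.0598
Prior × likelihood for each component:
  π_A·p_A = 0.21 × 0.1683 = 0.035343
  π_B·p_B = 0.39 × 0.123 = 0.04797
  π_C·p_C = 0.40 × 0.0598 = 0.02392
Evidence: 0.035343 + 0.04797 + 0.02392 = 0.107233
So the posterior for Topic B is 0.04797 / 0.107233 ≈ 0.4473.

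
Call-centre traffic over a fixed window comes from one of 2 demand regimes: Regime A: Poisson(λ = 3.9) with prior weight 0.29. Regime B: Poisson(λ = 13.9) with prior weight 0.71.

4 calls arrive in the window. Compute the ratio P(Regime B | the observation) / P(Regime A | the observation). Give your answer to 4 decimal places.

The posterior odds equal the prior odds times the likelihood ratio: (π_i/π_j)·(f_i(x)/f_j(x)).
Component likelihoods at x = 4 calls:
  p_A = e^(−3.9)·3.9^4/4! = 0.195119
  p_B = e^(−13.9)·13.9^4/4! = 0.0014294
0.00101488 / 0.0565844 ≈ 0.0179

0.0179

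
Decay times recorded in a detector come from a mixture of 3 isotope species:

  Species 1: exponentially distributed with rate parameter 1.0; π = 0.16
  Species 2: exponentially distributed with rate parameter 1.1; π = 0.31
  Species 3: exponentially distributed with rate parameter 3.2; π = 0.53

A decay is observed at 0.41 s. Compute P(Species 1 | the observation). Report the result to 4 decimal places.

0.1361

P(component k | x) = w_k·f_k(x) / marginal(x), where marginal(x) = Σ_j w_j·f_j(x).
Exponential densities:
  p_1 = 1.0·e^(−1.0·0.41) = 1.0·e^(−0.4100) = 0.66365
  p_2 = 1.1·e^(−1.1·0.41) = 1.1·e^(−0.4510) = 0.70069
  p_3 = 3.2·e^(−3.2·0.41) = 3.2·e^(−1.3120) = 0.861699
Multiply by the mixture weights:
  w_1·p_1 = 0.16 × 0.66365 = 0.106184
  w_2·p_2 = 0.31 × 0.70069 = 0.217214
  w_3·p_3 = 0.53 × 0.861699 = 0.456701
Denominator: 0.106184 + 0.217214 + 0.456701 = 0.780098
P(Species 1 | x) ≈ 0.1361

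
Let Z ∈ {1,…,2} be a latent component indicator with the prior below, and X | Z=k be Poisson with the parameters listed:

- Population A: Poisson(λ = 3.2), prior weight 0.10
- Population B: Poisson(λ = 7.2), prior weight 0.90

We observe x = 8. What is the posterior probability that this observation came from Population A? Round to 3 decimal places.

0.009

P(component k | x) = w_k·f_k(x) / marginal(x), where marginal(x) = Σ_j w_j·f_j(x).
Component likelihoods at x = 8:
  L_A = 0.0111157
  L_B = 0.133727
Unnormalised posteriors:
  w_A·L_A = 0.10 × 0.0111157 = 0.00111157
  w_B·L_B = 0.90 × 0.133727 = 0.120354
Normaliser: 0.00111157 + 0.120354 = 0.121466
Responsibility of Population A: 0.00111157 / 0.121466 ≈ 0.009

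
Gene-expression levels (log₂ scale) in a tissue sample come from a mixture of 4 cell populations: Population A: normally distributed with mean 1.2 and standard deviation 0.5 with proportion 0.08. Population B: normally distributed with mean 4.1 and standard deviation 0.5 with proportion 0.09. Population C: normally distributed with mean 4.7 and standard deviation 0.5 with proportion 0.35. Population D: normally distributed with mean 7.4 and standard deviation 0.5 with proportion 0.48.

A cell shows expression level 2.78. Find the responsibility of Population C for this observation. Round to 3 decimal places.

0.062

P(component k | x) = π_k·f_k(x) / marginal(x), where marginal(x) = Σ_j π_j·f_j(x).
Normal densities:
  L_A = (1/(0.5·√(2π)))·exp(−(2.78−1.2)²/(2·0.5²)) = 0.797885·exp(-4.99280) = 0.00541495
  L_B = (1/(0.5·√(2π)))·exp(−(2.78−4.1)²/(2·0.5²)) = 0.797885·exp(-3.48480) = 0.0244631
  L_C = (1/(0.5·√(2π)))·exp(−(2.78−4.7)²/(2·0.5²)) = 0.797885·exp(-7.37280) = 0.000501157
  L_D = (1/(0.5·√(2π)))·exp(−(2.78−7.4)²/(2·0.5²)) = 0.797885·exp(-42.68880) = 2.30372e-19
Weight by the priors:
  π_A·L_A = 0.08 × 0.00541495 = 0.000433196
  π_B·L_B = 0.09 × 0.0244631 = 0.00220167
  π_C·L_C = 0.35 × 0.000501157 = 0.000175405
  π_D·L_D = 0.48 × 2.30372e-19 = 1.10579e-19
Sum: 0.000433196 + 0.00220167 + 0.000175405 + 1.10579e-19 = 0.00281028
Responsibility of Population C: 0.000175405 / 0.00281028 ≈ 0.062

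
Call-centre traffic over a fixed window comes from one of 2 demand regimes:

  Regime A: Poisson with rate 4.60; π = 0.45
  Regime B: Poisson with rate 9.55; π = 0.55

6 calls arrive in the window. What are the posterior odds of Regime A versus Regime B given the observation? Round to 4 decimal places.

1.4426

Since P(k|x) ∝ π_k f_k(x), the posterior odds are π_i f_i(x) / (π_j f_j(x)).
Component likelihoods at x = 6 calls:
  p_A = e^(−4.60)·4.60^6/6! = 0.13227
  p_B = e^(−9.55)·9.55^6/6! = 0.0750197
0.0595213 / 0.0412608 ≈ 1.4426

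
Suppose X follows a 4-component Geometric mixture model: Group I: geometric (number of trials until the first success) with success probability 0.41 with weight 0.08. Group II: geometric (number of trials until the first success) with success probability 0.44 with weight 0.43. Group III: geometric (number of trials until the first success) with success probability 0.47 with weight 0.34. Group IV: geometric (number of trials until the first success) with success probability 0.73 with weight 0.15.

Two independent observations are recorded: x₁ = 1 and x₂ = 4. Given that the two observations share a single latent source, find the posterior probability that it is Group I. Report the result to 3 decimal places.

The responsibility of component k is w_k f_k(x) divided by Σ_j w_j f_j(x).
Since both observations come from the same component, the likelihood for component k is f_k(x₁)·f_k(x₂).
  L_I = [0.41·(1−0.41)^0 = 0.41·1 = 0.41] × [0.0842054] = 0.0345242
  L_II = [0.44·(1−0.44)^0 = 0.44·1 = 0.44] × [0.077271] = 0.0339993
  L_III = [0.47·(1−0.47)^0 = 0.47·1 = 0.47] × [0.0699722] = 0.0328869
  L_IV = [0.73·(1−0.73)^0 = 0.73·1 = 0.73] × [0.0143686] = 0.0104891
Prior × likelihood for each component:
  w_I·L_I = 0.08 × 0.0345242 = 0.00276194
  w_II·L_II = 0.43 × 0.0339993 = 0.0146197
  w_III·L_III = 0.34 × 0.0328869 = 0.0111816
  w_IV·L_IV = 0.15 × 0.0104891 = 0.00157336
Sum: 0.00276194 + 0.0146197 + 0.0111816 + 0.00157336 = 0.0301365
P(Group I | data) = 0.00276194 / 0.0301365 ≈ 0.092

0.092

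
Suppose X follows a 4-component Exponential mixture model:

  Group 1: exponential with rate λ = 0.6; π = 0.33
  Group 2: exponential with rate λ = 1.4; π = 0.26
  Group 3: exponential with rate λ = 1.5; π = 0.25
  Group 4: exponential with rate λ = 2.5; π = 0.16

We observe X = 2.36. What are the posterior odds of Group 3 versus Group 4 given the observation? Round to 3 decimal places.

9.929

The posterior odds equal the prior odds times the likelihood ratio: (π_i/π_j)·(f_i(x)/f_j(x)).
Exponential densities:
  f_1 = 0.6·e^(−0.6·2.36) = 0.6·e^(−1.4160) = 0.14561
  f_2 = 1.4·e^(−1.4·2.36) = 1.4·e^(−3.3040) = 0.0514303
  f_3 = 1.5·e^(−1.5·2.36) = 1.5·e^(−3.5400) = 0.04352
  f_4 = 2.5·e^(−2.5·2.36) = 2.5·e^(−5.9000) = 0.00684861
Posterior odds = (π_3·f_3) / (π_4·f_4) = (0.25·0.04352) / (0.16·0.00684861) = 0.01088 / 0.00109578 ≈ 9.929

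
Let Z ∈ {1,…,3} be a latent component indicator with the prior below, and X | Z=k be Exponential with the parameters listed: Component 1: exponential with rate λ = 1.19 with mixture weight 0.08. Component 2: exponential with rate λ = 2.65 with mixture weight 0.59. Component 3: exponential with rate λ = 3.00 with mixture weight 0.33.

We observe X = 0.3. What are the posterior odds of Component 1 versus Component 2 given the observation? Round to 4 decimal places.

0.0944

Since P(k|x) ∝ π_k f_k(x), the posterior odds are π_i f_i(x) / (π_j f_j(x)).
Evaluate each component's likelihood at the observed value:
  p_1 = 1.19·e^(−1.19·0.3) = 1.19·e^(−0.3570) = 0.832729
  p_2 = 2.65·e^(−2.65·0.3) = 2.65·e^(−0.7950) = 1.19669
  p_3 = 3.00·e^(−3.00·0.3) = 3.00·e^(−0.9000) = 1.21971
Odds = (0.08/0.59) × (0.832729/1.19669) = 0.135593 × 0.69586 ≈ 0.0944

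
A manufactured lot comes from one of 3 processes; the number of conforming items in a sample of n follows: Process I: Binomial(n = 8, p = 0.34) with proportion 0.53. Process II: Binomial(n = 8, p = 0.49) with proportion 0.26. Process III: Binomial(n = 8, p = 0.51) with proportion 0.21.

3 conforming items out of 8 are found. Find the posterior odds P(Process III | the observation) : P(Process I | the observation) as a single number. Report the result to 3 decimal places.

0.302

Posterior odds = (w_i f_i(x)) / (w_j f_j(x)); the normalising sum cancels.
Component likelihoods at x = 3 conforming items out of 8:
  f_I = C(8,3)·0.34^3·0.66^5 = 56·0.039304·0.125233 = 0.275641
  f_II = C(8,3)·0.49^3·0.51^5 = 56·0.117649·0.0345025 = 0.227315
  f_III = C(8,3)·0.51^3·0.49^5 = 56·0.132651·0.0282475 = 0.209835
0.0440655 / 0.14609 ≈ 0.302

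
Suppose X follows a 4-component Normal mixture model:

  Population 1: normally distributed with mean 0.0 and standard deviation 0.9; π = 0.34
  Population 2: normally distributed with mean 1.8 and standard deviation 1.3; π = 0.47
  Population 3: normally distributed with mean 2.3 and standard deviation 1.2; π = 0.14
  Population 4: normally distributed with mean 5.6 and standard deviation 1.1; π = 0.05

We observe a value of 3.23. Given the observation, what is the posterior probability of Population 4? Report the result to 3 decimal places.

0.015

The responsibility of component k is P(Z=k) f_k(x) divided by Σ_j P(Z=j) f_j(x).
Evaluate each component's likelihood at the observed value:
  L_1 = (1/(0.9·√(2π)))·exp(−(3.23−0.0)²/(2·0.9²)) = 0.443269·exp(-6.44006) = 0.000707594
  L_2 = (1/(1.3·√(2π)))·exp(−(3.23−1.8)²/(2·1.3²)) = 0.306879·exp(-0.60500) = 0.167579
  L_3 = (1/(1.2·√(2π)))·exp(−(3.23−2.3)²/(2·1.2²)) = 0.332452·exp(-0.30031) = 0.246209
  L_4 = (1/(1.1·√(2π)))·exp(−(3.23−5.6)²/(2·1.1²)) = 0.362675·exp(-2.32103) = 0.0356046
Weight by the priors:
  P(Z=1)·L_1 = 0.34 × 0.000707594 = 0.000240582
  P(Z=2)·L_2 = 0.47 × 0.167579 = 0.0787619
  P(Z=3)·L_3 = 0.14 × 0.246209 = 0.0344693
  P(Z=4)·L_4 = 0.05 × 0.0356046 = 0.00178023
Normaliser: 0.000240582 + 0.0787619 + 0.0344693 + 0.00178023 = 0.115252
P(Population 4 | 3.23) = 0.00178023 / 0.115252 ≈ 0.015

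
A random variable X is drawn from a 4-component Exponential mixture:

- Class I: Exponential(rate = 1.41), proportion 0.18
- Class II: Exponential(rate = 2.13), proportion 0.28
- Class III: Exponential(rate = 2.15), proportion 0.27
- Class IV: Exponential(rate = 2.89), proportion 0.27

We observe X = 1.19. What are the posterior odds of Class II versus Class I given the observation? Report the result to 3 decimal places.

0.998

The posterior odds equal the prior odds times the likelihood ratio: (w_i/w_j)·(f_i(x)/f_j(x)).
Exponential densities:
  f_I = 1.41·e^(−1.41·1.19) = 1.41·e^(−1.6779) = 0.26334
  f_II = 2.13·e^(−2.13·1.19) = 2.13·e^(−2.5347) = 0.168878
  f_III = 2.15·e^(−2.15·1.19) = 2.15·e^(−2.5585) = 0.166455
  f_IV = 2.89·e^(−2.89·1.19) = 2.89·e^(−3.4391) = 0.0927504
Odds = (0.28/0.18) × (0.168878/0.26334) = 1.55556 × 0.641294 ≈ 0.998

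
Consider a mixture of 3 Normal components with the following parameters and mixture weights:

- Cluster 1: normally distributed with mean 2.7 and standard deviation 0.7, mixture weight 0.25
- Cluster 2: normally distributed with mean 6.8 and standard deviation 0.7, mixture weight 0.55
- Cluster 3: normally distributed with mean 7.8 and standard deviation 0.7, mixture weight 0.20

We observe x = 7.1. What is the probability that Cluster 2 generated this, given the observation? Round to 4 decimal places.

Apply Bayes' rule: the posterior for each component is proportional to its prior times its likelihood at x.
Evaluate each component's likelihood at the observed value:
  L_1 = 1.50065e-09
  L_2 = 0.51991
  L_3 = 0.345672
Unnormalised posteriors:
  P(Z=1)·L_1 = 0.25 × 1.50065e-09 = 3.75163e-10
  P(Z=2)·L_2 = 0.55 × 0.51991 = 0.28595
  P(Z=3)·L_3 = 0.20 × 0.345672 = 0.0691345
Marginal: 3.75163e-10 + 0.28595 + 0.0691345 = 0.355085
Responsibility of Cluster 2: 0.28595 / 0.355085 ≈ 0.8053

0.8053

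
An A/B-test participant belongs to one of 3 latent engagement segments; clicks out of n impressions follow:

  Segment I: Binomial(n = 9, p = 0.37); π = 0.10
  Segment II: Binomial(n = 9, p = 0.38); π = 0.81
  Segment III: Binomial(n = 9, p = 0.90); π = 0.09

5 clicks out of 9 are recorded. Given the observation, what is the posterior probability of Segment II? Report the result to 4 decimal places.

0.8922

The responsibility of component k is w_k f_k(x) divided by Σ_j w_j f_j(x).
Evaluate each component's likelihood at the observed value:
  L_I = 0.137639
  L_II = 0.147521
  L_III = 0.00744017
Multiply by the mixture weights:
  w_I·L_I = 0.10 × 0.137639 = 0.0137639
  w_II·L_II = 0.81 × 0.147521 = 0.119492
  w_III·L_III = 0.09 × 0.00744017 = 0.000669616
Denominator: 0.0137639 + 0.119492 + 0.000669616 = 0.133926
P(Segment II | the observation) = 0.119492 / 0.133926 ≈ 0.8922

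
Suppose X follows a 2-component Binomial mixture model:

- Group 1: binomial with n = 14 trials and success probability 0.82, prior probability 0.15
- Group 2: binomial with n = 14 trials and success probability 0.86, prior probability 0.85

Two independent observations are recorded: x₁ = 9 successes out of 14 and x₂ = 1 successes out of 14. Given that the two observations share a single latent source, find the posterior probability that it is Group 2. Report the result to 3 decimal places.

P(component k | x) = w_k·f_k(x) / marginal(x), where marginal(x) = Σ_j w_j·f_j(x).
Since both observations come from the same component, the likelihood for component k is f_k(x₁)·f_k(x₂).
  f_1 = [0.0634091] × [2.39048e-09] = 1.51578e-10
  f_2 = [0.0277071] × [9.55633e-11] = 2.64778e-12
Prior × likelihood for each component:
  w_1·f_1 = 0.15 × 1.51578e-10 = 2.27367e-11
  w_2·f_2 = 0.85 × 2.64778e-12 = 2.25061e-12
Evidence: 2.27367e-11 + 2.25061e-12 = 2.49873e-11
Responsibility of Group 2: 2.25061e-12 / 2.49873e-11 ≈ 0.090

0.090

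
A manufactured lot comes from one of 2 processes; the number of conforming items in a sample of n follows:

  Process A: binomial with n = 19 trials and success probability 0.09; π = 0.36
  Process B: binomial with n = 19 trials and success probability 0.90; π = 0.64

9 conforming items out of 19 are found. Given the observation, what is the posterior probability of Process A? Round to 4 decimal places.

0.6866

By Bayes' theorem, P(k | x) = π_k f_k(x) / Σ_j π_j f_j(x).
Component likelihoods at x = 9 conforming items out of 19:
  f_A = C(19,9)·0.09^9·0.91^10 = 92378·3.8742e-10·0.389416 = 1.39369e-05
  f_B = C(19,9)·0.90^9·0.10^10 = 92378·0.38742·1e-10 = 3.57891e-06
Prior × likelihood for each component:
  π_A·f_A = 0.36 × 1.39369e-05 = 5.01727e-06
  π_B·f_B = 0.64 × 3.57891e-06 = 2.2905e-06
Normaliser: 5.01727e-06 + 2.2905e-06 = 7.30778e-06
P(Process A | data) ≈ 0.6866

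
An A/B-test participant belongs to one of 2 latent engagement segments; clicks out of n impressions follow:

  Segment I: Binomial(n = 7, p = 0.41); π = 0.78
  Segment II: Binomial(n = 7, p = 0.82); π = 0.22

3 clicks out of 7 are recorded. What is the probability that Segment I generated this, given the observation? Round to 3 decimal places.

0.981

By Bayes' theorem, P(k | x) = π_k f_k(x) / Σ_j π_j f_j(x).
Component likelihoods at x = 3 clicks out of 7:
  L_I = 0.292299
  L_II = 0.0202581
Unnormalised posteriors:
  π_I·L_I = 0.78 × 0.292299 = 0.227993
  π_II·L_II = 0.22 × 0.0202581 = 0.00445679
Evidence: 0.227993 + 0.00445679 = 0.23245
So the posterior for Segment I is 0.227993 / 0.23245 ≈ 0.981.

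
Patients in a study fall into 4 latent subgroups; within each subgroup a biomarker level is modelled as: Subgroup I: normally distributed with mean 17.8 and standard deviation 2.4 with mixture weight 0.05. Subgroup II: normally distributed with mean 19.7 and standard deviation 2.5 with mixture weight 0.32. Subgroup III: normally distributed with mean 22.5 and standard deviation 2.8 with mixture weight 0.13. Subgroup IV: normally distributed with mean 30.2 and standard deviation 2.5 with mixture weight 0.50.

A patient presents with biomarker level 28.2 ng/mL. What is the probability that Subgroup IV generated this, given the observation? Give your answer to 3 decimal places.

0.959

Apply Bayes' rule: the posterior for each component is proportional to its prior times its likelihood at x.
Evaluate each component's likelihood at the observed value:
  L_I = 1.39045e-05
  L_II = 0.000492888
  L_III = 0.0179418
  L_IV = 0.115877
Weight by the priors:
  P(Z=I)·L_I = 0.05 × 1.39045e-05 = 6.95226e-07
  P(Z=II)·L_II = 0.32 × 0.000492888 = 0.000157724
  P(Z=III)·L_III = 0.13 × 0.0179418 = 0.00233243
  P(Z=IV)·L_IV = 0.50 × 0.115877 = 0.0579383
Denominator: 6.95226e-07 + 0.000157724 + 0.00233243 + 0.0579383 = 0.0604292
So the posterior for Subgroup IV is 0.0579383 / 0.0604292 ≈ 0.959.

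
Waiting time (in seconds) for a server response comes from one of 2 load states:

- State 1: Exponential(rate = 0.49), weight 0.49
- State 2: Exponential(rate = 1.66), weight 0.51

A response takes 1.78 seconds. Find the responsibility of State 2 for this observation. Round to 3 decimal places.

Apply Bayes' rule: the posterior for each component is proportional to its prior times its likelihood at x.
Component likelihoods at x = 1.78 seconds:
  p_1 = 0.204835
  p_2 = 0.0864679
Multiply by the mixture weights:
  P(Z=1)·p_1 = 0.49 × 0.204835 = 0.100369
  P(Z=2)·p_2 = 0.51 × 0.0864679 = 0.0440986
Denominator: 0.100369 + 0.0440986 = 0.144468
P(State 2 | 1.78 seconds) = 0.0440986 / 0.144468 ≈ 0.305

0.305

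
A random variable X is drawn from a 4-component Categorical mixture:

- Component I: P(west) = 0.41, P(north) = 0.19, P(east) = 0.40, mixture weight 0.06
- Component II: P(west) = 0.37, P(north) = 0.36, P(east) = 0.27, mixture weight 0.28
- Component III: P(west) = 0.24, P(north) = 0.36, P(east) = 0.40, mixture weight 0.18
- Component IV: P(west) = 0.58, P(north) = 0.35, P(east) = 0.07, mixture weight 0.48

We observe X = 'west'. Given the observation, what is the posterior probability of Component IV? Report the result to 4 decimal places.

By Bayes' theorem, P(k | x) = w_k f_k(x) / Σ_j w_j f_j(x).
Categorical probabilities:
  L_I = 0.41
  L_II = 0.37
  L_III = 0.24
  L_IV = 0.58
Multiply by the mixture weights:
  w_I·L_I = 0.06 × 0.41 = 0.0246
  w_II·L_II = 0.28 × 0.37 = 0.1036
  w_III·L_III = 0.18 × 0.24 = 0.0432
  w_IV·L_IV = 0.48 × 0.58 = 0.2784
Normaliser: 0.0246 + 0.1036 + 0.0432 + 0.2784 = 0.4498
P(Component IV | x) = 0.2784 / 0.4498 ≈ 0.6189

0.6189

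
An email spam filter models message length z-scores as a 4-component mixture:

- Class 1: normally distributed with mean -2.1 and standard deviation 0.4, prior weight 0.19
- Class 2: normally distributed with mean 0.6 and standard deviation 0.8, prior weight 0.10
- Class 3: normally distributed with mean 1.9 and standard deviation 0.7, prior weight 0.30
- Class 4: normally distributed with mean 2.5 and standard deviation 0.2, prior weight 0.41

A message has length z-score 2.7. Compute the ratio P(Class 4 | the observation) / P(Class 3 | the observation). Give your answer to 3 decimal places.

5.574

The posterior odds equal the prior odds times the likelihood ratio: (π_i/π_j)·(f_i(x)/f_j(x)).
Component likelihoods at x = 2.7:
  f_1 = 5.36596e-32
  f_2 = 0.0159052
  f_3 = 0.296614
  f_4 = 1.20985
Odds = (0.41/0.30) × (1.20985/0.296614) = 1.36667 × 4.07889 ≈ 5.574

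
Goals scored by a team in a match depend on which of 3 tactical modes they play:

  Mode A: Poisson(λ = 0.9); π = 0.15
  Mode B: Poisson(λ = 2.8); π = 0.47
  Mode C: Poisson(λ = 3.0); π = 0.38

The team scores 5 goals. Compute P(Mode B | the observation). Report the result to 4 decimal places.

0.5149

By Bayes' theorem, P(k | x) = P(Z=k) f_k(x) / Σ_j P(Z=j) f_j(x).
Component likelihoods at x = 5 goals:
  L_A = 0.00200063
  L_B = 0.0872136
  L_C = 0.100819
Multiply by the mixture weights:
  P(Z=A)·L_A = 0.15 × 0.00200063 = 0.000300094
  P(Z=B)·L_B = 0.47 × 0.0872136 = 0.0409904
  P(Z=C)·L_C = 0.38 × 0.100819 = 0.0383111
Normaliser: 0.000300094 + 0.0409904 + 0.0383111 = 0.0796016
So the posterior for Mode B is 0.0409904 / 0.0796016 ≈ 0.5149.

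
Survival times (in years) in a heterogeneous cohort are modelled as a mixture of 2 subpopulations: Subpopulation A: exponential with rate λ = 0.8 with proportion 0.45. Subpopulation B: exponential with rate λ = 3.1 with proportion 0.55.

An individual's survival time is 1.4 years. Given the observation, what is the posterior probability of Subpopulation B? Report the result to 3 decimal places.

0.159

The responsibility of component k is π_k f_k(x) divided by Σ_j π_j f_j(x).
Evaluate each component's likelihood at the observed value:
  f_A = 0.261024
  f_B = 0.0404132
Weight by the priors:
  π_A·f_A = 0.45 × 0.261024 = 0.117461
  π_B·f_B = 0.55 × 0.0404132 = 0.0222273
Evidence: 0.117461 + 0.0222273 = 0.139688
So the posterior for Subpopulation B is 0.0222273 / 0.139688 ≈ 0.159.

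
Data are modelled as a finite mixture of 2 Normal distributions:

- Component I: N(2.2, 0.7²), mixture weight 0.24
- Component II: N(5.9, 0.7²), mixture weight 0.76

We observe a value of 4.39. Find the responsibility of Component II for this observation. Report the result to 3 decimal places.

Posterior ∝ prior × likelihood, so P(k | x) ∝ π_k f_k(x); normalise over all components.
Component likelihoods at x = 4.39:
  L_I = 0.00426957
  L_II = 0.0556376
Prior × likelihood for each component:
  π_I·L_I = 0.24 × 0.00426957 = 0.0010247
  π_II·L_II = 0.76 × 0.0556376 = 0.0422846
Denominator: 0.0010247 + 0.0422846 = 0.0433093
Responsibility of Component II: 0.0422846 / 0.0433093 ≈ 0.976

0.976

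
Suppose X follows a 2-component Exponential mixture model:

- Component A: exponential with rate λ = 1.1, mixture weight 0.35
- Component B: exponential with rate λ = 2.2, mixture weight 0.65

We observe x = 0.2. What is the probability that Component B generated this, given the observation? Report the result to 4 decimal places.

0.7488

Apply Bayes' rule: the posterior for each component is proportional to its prior times its likelihood at x.
Component likelihoods at x = 0.2:
  L_A = 0.882771
  L_B = 1.41688
Weight by the priors:
  P(Z=A)·L_A = 0.35 × 0.882771 = 0.30897
  P(Z=B)·L_B = 0.65 × 1.41688 = 0.920972
Normaliser: 0.30897 + 0.920972 = 1.22994
P(Component B | x) = 0.920972 / 1.22994 ≈ 0.7488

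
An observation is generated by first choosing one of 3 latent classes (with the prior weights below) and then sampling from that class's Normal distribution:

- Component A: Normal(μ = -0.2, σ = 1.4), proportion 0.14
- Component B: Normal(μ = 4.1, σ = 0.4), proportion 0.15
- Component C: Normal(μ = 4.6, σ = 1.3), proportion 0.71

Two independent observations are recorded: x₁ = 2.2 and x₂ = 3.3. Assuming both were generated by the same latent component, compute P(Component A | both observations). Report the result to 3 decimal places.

0.015

P(component k | x) = P(Z=k)·f_k(x) / marginal(x), where marginal(x) = Σ_j P(Z=j)·f_j(x).
Since both observations come from the same component, the likelihood for component k is f_k(x₁)·f_k(x₂).
  f_A = [0.0655594] × [0.0125202] = 0.000820818
  f_B = [1.25738e-05] × [0.134977] = 1.69717e-06
  f_C = [0.05583] × [0.186131] = 0.0103917
Weight by the priors:
  P(Z=A)·f_A = 0.14 × 0.000820818 = 0.000114915
  P(Z=B)·f_B = 0.15 × 1.69717e-06 = 2.54576e-07
  P(Z=C)·f_C = 0.71 × 0.0103917 = 0.00737811
Normaliser: 0.000114915 + 2.54576e-07 + 0.00737811 = 0.00749328
So the posterior for Component A is 0.000114915 / 0.00749328 ≈ 0.015.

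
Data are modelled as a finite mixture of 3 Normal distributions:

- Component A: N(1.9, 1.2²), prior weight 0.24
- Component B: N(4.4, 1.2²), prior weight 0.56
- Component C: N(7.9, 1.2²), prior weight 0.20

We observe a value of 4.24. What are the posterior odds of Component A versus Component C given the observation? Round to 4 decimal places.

The posterior odds equal the prior odds times the likelihood ratio: (π_i/π_j)·(f_i(x)/f_j(x)).
Component likelihoods at x = 4.24:
  f_A = (1/(1.2·√(2π)))·exp(−(4.24−1.9)²/(2·1.2²)) = 0.332452·exp(-1.90125) = 0.0496623
  f_B = (1/(1.2·√(2π)))·exp(−(4.24−4.4)²/(2·1.2²)) = 0.332452·exp(-0.00889) = 0.32951
  f_C = (1/(1.2·√(2π)))·exp(−(4.24−7.9)²/(2·1.2²)) = 0.332452·exp(-4.65125) = 0.0031748
0.0119189 / 0.00063496 ≈ 18.7712

18.7712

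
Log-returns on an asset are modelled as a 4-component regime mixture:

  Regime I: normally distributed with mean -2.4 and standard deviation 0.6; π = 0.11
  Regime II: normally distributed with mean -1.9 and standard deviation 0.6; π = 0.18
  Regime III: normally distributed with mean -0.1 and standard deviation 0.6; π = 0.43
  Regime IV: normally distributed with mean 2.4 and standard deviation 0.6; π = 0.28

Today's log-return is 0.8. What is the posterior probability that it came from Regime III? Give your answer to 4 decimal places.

P(component k | x) = w_k·f_k(x) / marginal(x), where marginal(x) = Σ_j w_j·f_j(x).
Evaluate each component's likelihood at the observed value:
  f_I = (1/(0.6·√(2π)))·exp(−(0.8−-2.4)²/(2·0.6²)) = 0.664904·exp(-14.22222) = 4.42717e-07
  f_II = (1/(0.6·√(2π)))·exp(−(0.8−-1.9)²/(2·0.6²)) = 0.664904·exp(-10.12500) = 2.66396e-05
  f_III = (1/(0.6·√(2π)))·exp(−(0.8−-0.1)²/(2·0.6²)) = 0.664904·exp(-1.12500) = 0.215863
  f_IV = (1/(0.6·√(2π)))·exp(−(0.8−2.4)²/(2·0.6²)) = 0.664904·exp(-3.55556) = 0.0189933
Multiply by the mixture weights:
  w_I·f_I = 0.11 × 4.42717e-07 = 4.86989e-08
  w_II·f_II = 0.18 × 2.66396e-05 = 4.79512e-06
  w_III·f_III = 0.43 × 0.215863 = 0.0928209
  w_IV·f_IV = 0.28 × 0.0189933 = 0.00531813
Sum: 4.86989e-08 + 4.79512e-06 + 0.0928209 + 0.00531813 = 0.0981439
P(Regime III | x) ≈ 0.9458

0.9458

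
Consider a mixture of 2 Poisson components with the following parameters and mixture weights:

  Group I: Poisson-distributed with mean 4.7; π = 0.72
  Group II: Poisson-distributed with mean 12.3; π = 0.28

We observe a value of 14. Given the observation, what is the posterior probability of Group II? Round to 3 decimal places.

Apply Bayes' rule: the posterior for each component is proportional to its prior times its likelihood at x.
Evaluate each component's likelihood at the observed value:
  p_I = e^(−4.7)·4.7^14/14! = 0.00026778
  p_II = e^(−12.3)·12.3^14/14! = 0.0947199
Weight by the priors:
  w_I·p_I = 0.72 × 0.00026778 = 0.000192801
  w_II·p_II = 0.28 × 0.0947199 = 0.0265216
Normaliser: 0.000192801 + 0.0265216 = 0.0267144
P(Group II | the observation) = 0.0265216 / 0.0267144 ≈ 0.993

0.993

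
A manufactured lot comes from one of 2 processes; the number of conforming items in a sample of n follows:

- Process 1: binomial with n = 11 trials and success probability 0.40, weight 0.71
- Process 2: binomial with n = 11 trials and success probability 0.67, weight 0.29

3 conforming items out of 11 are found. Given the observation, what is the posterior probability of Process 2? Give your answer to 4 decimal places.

Apply Bayes' rule: the posterior for each component is proportional to its prior times its likelihood at x.
Component likelihoods at x = 3 conforming items out of 11:
  p_1 = 0.177367
  p_2 = 0.00697943
Weight by the priors:
  w_1·p_1 = 0.71 × 0.177367 = 0.125931
  w_2·p_2 = 0.29 × 0.00697943 = 0.00202403
Normaliser: 0.125931 + 0.00202403 = 0.127955
Responsibility of Process 2: 0.00202403 / 0.127955 ≈ 0.0158

0.0158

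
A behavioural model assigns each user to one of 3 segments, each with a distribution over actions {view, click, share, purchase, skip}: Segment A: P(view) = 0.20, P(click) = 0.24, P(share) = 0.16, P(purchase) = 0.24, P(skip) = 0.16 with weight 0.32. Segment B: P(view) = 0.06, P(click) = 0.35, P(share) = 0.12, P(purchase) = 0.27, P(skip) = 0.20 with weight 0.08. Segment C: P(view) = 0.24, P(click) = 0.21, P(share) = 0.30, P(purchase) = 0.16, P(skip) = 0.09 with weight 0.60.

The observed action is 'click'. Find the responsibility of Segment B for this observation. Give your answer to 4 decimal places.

0.1213

Posterior ∝ prior × likelihood, so P(k | x) ∝ w_k f_k(x); normalise over all components.
Categorical probabilities:
  L_A = 0.24
  L_B = 0.35
  L_C = 0.21
Unnormalised posteriors:
  w_A·L_A = 0.32 × 0.24 = 0.0768
  w_B·L_B = 0.08 × 0.35 = 0.028
  w_C·L_C = 0.60 × 0.21 = 0.126
Marginal: 0.0768 + 0.028 + 0.126 = 0.2308
P(Segment B | the observation) ≈ 0.1213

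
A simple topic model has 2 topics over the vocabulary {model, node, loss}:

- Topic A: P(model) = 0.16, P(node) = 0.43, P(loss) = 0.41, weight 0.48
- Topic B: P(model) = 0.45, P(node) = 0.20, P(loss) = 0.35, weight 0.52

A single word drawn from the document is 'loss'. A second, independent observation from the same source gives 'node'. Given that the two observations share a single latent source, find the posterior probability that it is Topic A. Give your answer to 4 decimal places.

0.6992

Apply Bayes' rule: the posterior for each component is proportional to its prior times its likelihood at x.
Since both observations come from the same component, the likelihood for component k is f_k(x₁)·f_k(x₂).
  p_A = [0.41] × [0.43] = 0.1763
  p_B = [0.35] × [0.2] = 0.07
Prior × likelihood for each component:
  π_A·p_A = 0.48 × 0.1763 = 0.084624
  π_B·p_B = 0.52 × 0.07 = 0.0364
Evidence: 0.084624 + 0.0364 = 0.121024
P(Topic A | x) ≈ 0.6992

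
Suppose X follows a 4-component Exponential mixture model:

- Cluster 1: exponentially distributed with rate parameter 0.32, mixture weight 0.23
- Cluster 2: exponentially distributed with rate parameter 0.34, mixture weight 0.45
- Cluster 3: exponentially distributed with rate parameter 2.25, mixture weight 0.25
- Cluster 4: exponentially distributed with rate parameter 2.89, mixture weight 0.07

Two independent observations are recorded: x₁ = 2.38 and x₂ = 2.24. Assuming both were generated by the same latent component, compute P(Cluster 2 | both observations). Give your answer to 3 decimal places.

The responsibility of component k is w_k f_k(x) divided by Σ_j w_j f_j(x).
Since both observations come from the same component, the likelihood for component k is f_k(x₁)·f_k(x₂).
  L_1 = [0.149414] × [0.15626] = 0.0233474
  L_2 = [0.151373] × [0.158752] = 0.0240308
  L_3 = [0.0106301] × [0.0145659] = 0.000154837
  L_4 = [0.00297669] × [0.00446117] = 1.32795e-05
Unnormalised posteriors:
  w_1·L_1 = 0.23 × 0.0233474 = 0.00536991
  w_2·L_2 = 0.45 × 0.0240308 = 0.0108139
  w_3·L_3 = 0.25 × 0.000154837 = 3.87092e-05
  w_4·L_4 = 0.07 × 1.32795e-05 = 9.29567e-07
Denominator: 0.00536991 + 0.0108139 + 3.87092e-05 + 9.29567e-07 = 0.0162234
Responsibility of Cluster 2: 0.0108139 / 0.0162234 ≈ 0.667

0.667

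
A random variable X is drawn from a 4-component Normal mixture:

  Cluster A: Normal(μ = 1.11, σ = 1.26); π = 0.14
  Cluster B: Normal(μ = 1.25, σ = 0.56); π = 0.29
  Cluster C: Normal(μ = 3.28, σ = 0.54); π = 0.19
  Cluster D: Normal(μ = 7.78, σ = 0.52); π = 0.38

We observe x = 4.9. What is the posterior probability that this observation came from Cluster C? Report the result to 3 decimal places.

Apply Bayes' rule: the posterior for each component is proportional to its prior times its likelihood at x.
Component likelihoods at x = 4.9:
  p_A = (1/(1.26·√(2π)))·exp(−(4.9−1.11)²/(2·1.26²)) = 0.316621·exp(-4.52384) = 0.00343447
  p_B = (1/(0.56·√(2π)))·exp(−(4.9−1.25)²/(2·0.56²)) = 0.712397·exp(-21.24123) = 4.24397e-10
  p_C = (1/(0.54·√(2π)))·exp(−(4.9−3.28)²/(2·0.54²)) = 0.738782·exp(-4.50000) = 0.00820713
  p_D = (1/(0.52·√(2π)))·exp(−(4.9−7.78)²/(2·0.52²)) = 0.767197·exp(-15.33728) = 1.67499e-07
Weight by the priors:
  P(Z=A)·p_A = 0.14 × 0.00343447 = 0.000480826
  P(Z=B)·p_B = 0.29 × 4.24397e-10 = 1.23075e-10
  P(Z=C)·p_C = 0.19 × 0.00820713 = 0.00155935
  P(Z=D)·p_D = 0.38 × 1.67499e-07 = 6.36495e-08
Normaliser: 0.000480826 + 1.23075e-10 + 0.00155935 + 6.36495e-08 = 0.00204024
P(Cluster C | the observation) = 0.00155935 / 0.00204024 ≈ 0.764

0.764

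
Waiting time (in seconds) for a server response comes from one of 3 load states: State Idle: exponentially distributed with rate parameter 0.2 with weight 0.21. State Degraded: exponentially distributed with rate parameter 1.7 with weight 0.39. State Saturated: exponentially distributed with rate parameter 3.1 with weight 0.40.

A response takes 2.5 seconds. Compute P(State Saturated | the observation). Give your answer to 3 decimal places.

Posterior ∝ prior × likelihood, so P(k | x) ∝ π_k f_k(x); normalise over all components.
Component likelihoods at x = 2.5 seconds:
  p_Idle = 0.2·e^(−0.2·2.5) = 0.2·e^(−0.5000) = 0.121306
  p_Degraded = 1.7·e^(−1.7·2.5) = 1.7·e^(−4.2500) = 0.0242492
  p_Saturated = 3.1·e^(−3.1·2.5) = 3.1·e^(−7.7500) = 0.0013353
Unnormalised posteriors:
  π_Idle·p_Idle = 0.21 × 0.121306 = 0.0254743
  π_Degraded·p_Degraded = 0.39 × 0.0242492 = 0.00945719
  π_Saturated·p_Saturated = 0.40 × 0.0013353 = 0.000534121
Evidence: 0.0254743 + 0.00945719 + 0.000534121 = 0.0354656
So the posterior for State Saturated is 0.000534121 / 0.0354656 ≈ 0.015.

0.015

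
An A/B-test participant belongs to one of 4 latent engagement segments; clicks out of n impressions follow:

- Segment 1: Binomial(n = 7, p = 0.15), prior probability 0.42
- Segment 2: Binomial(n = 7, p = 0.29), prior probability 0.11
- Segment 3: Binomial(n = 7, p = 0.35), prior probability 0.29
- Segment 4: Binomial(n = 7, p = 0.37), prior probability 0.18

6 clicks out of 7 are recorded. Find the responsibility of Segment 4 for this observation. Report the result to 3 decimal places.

Apply Bayes' rule: the posterior for each component is proportional to its prior times its likelihood at x.
Binomial probabilities:
  L_1 = 6.77742e-05
  L_2 = 0.00295627
  L_3 = 0.00836411
  L_4 = 0.0113149
Multiply by the mixture weights:
  P(Z=1)·L_1 = 0.42 × 6.77742e-05 = 2.84652e-05
  P(Z=2)·L_2 = 0.11 × 0.00295627 = 0.00032519
  P(Z=3)·L_3 = 0.29 × 0.00836411 = 0.00242559
  P(Z=4)·L_4 = 0.18 × 0.0113149 = 0.00203667
Evidence: 2.84652e-05 + 0.00032519 + 0.00242559 + 0.00203667 = 0.00481592
Responsibility of Segment 4: 0.00203667 / 0.00481592 ≈ 0.423

0.423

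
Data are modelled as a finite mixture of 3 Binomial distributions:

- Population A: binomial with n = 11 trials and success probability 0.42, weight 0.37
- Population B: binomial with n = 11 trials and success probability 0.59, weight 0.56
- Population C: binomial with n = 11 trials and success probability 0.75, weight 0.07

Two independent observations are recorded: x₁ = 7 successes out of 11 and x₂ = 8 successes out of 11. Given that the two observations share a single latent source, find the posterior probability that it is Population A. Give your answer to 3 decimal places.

0.038

The responsibility of component k is P(Z=k) f_k(x) divided by Σ_j P(Z=j) f_j(x).
Since both observations come from the same component, the likelihood for component k is f_k(x₁)·f_k(x₂).
  f_A = [C(11,7)·0.42^7·0.58^4 = 330·0.00230539·0.113165 = 0.0860936] × [0.0311718] = 0.0026837
  f_B = [C(11,7)·0.59^7·0.41^4 = 330·0.0248865·0.0282576 = 0.232067] × [0.166975] = 0.0387494
  f_C = [C(11,7)·0.75^7·0.25^4 = 330·0.133484·0.00390625 = 0.172069] × [0.258104] = 0.0444116
Weight by the priors:
  P(Z=A)·f_A = 0.37 × 0.0026837 = 0.000992967
  P(Z=B)·f_B = 0.56 × 0.0387494 = 0.0216997
  P(Z=C)·f_C = 0.07 × 0.0444116 = 0.00310882
Sum: 0.000992967 + 0.0216997 + 0.00310882 = 0.0258015
P(Population A | x) = 0.000992967 / 0.0258015 ≈ 0.038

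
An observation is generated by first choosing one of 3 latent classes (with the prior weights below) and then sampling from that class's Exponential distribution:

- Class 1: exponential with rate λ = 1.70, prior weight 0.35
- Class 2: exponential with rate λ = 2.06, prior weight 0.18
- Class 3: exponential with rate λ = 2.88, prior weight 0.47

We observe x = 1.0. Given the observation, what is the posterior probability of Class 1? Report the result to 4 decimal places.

0.4686

P(component k | x) = P(Z=k)·f_k(x) / marginal(x), where marginal(x) = Σ_j P(Z=j)·f_j(x).
Component likelihoods at x = 1.0:
  f_1 = 0.310562
  f_2 = 0.262555
  f_3 = 0.161668
Multiply by the mixture weights:
  P(Z=1)·f_1 = 0.35 × 0.310562 = 0.108697
  P(Z=2)·f_2 = 0.18 × 0.262555 = 0.0472599
  P(Z=3)·f_3 = 0.47 × 0.161668 = 0.075984
Denominator: 0.108697 + 0.0472599 + 0.075984 = 0.231941
Responsibility of Class 1: 0.108697 / 0.231941 ≈ 0.4686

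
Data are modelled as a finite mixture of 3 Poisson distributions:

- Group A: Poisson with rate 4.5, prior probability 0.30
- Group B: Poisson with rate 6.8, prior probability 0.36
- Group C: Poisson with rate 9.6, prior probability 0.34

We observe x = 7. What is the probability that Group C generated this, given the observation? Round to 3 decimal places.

0.305

Apply Bayes' rule: the posterior for each component is proportional to its prior times its likelihood at x.
Poisson probabilities:
  f_A = e^(−4.5)·4.5^7/7! = 0.0823629
  f_B = e^(−6.8)·6.8^7/7! = 0.148569
  f_C = e^(−9.6)·9.6^7/7! = 0.100981
Weight by the priors:
  w_A·f_A = 0.30 × 0.0823629 = 0.0247089
  w_B·f_B = 0.36 × 0.148569 = 0.053485
  w_C·f_C = 0.34 × 0.100981 = 0.0343337
Sum: 0.0247089 + 0.053485 + 0.0343337 = 0.112528
So the posterior for Group C is 0.0343337 / 0.112528 ≈ 0.305.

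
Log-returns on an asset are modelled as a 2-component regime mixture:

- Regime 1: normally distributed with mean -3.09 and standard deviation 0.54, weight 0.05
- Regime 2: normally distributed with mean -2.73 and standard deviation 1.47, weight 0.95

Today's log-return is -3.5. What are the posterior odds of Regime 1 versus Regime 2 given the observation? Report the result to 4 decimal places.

0.1232

Since P(k|x) ∝ π_k f_k(x), the posterior odds are π_i f_i(x) / (π_j f_j(x)).
Component likelihoods at x = -3.5:
  p_1 = 0.553779
  p_2 = 0.236599
0.0276889 / 0.224769 ≈ 0.1232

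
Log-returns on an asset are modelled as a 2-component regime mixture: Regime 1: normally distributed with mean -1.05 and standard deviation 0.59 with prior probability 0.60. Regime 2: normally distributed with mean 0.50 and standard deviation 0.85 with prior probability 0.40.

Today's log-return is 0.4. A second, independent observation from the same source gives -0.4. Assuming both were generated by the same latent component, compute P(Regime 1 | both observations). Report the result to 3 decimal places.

0.127

Posterior ∝ prior × likelihood, so P(k | x) ∝ w_k f_k(x); normalise over all components.
Since both observations come from the same component, the likelihood for component k is f_k(x₁)·f_k(x₂).
  p_1 = [0.0329992] × [0.368553] = 0.012162
  p_2 = [0.466107] × [0.267945] = 0.124891
Unnormalised posteriors:
  w_1·p_1 = 0.60 × 0.012162 = 0.00729717
  w_2·p_2 = 0.40 × 0.124891 = 0.0499564
Denominator: 0.00729717 + 0.0499564 = 0.0572536
So the posterior for Regime 1 is 0.00729717 / 0.0572536 ≈ 0.127.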